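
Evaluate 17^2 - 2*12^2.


x^2 - d*y^2
= 17^2 - 2*12^2
= 289 - 288
= 1

1


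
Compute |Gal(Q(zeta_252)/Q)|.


|Gal(Q(zeta_252)/Q)| = phi(252)
= 72

72


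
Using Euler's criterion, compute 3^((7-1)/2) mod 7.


p = 7 is prime and the exponent is (p-1)/2 = 3, so by Euler's criterion 3^3 = (3/7) = +1 or -1 mod 7.
Compute by square-and-multiply:
  3 = 2 + 1 (binary 11)
  Repeated squaring mod 7: 3^1 = 3, 3^2 = 2
  3^3 = 3^2 * 3^1 = 2 * 3 mod 7
    2 * 3 = 6 = 6 mod 7
  3^3 = 6 mod 7
Result 6 = p - 1 = -1 mod 7: 3 is a quadratic non-residue mod 7. As a residue in [0, p-1] the value is 6.
3^3 mod 7 = 6

6


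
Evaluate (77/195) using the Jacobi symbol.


Compute (77/195) via quadratic reciprocity:
  reciprocity: (77/195) -> +(195/77)
  reduce: (41/77)
  reciprocity: (41/77) -> +(77/41)
  reduce: (36/41)
  pull out 2: (2/41) = +1  (since 41 mod 8 = 1)
  pull out 2: (2/41) = +1  (since 41 mod 8 = 1)
  reciprocity: (9/41) -> +(41/9)
  reduce: (5/9)
  reciprocity: (5/9) -> +(9/5)
  reduce: (4/5)
  pull out 2: (2/5) = -1  (since 5 mod 8 = 5)
  pull out 2: (2/5) = -1  (since 5 mod 8 = 5)
  (1/5) = 1
Product of signs = 1

1


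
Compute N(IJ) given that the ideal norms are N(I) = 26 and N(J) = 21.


N(IJ) = N(I) * N(J)
= 26 * 21
= 546

546


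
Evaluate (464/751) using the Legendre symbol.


p = 751 is prime, so compute (464/751) with the reciprocity algorithm (Jacobi-symbol steps: pull out 2s via (2/n), flip via reciprocity, reduce):
  pull out 2: (2/751) = +1  (since 751 mod 8 = 7)
  pull out 2: (2/751) = +1  (since 751 mod 8 = 7)
  pull out 2: (2/751) = +1  (since 751 mod 8 = 7)
  pull out 2: (2/751) = +1  (since 751 mod 8 = 7)
  reciprocity: (29/751) -> +(751/29)
  reduce: (26/29)
  pull out 2: (2/29) = -1  (since 29 mod 8 = 5)
  reciprocity: (13/29) -> +(29/13)
  reduce: (3/13)
  reciprocity: (3/13) -> +(13/3)
  reduce: (1/3)
  (1/3) = 1
Product of signs = -1
(464/751) = -1

-1


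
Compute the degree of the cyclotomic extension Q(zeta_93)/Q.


The degree equals Euler's totient phi(93).
93 = 3 * 31
phi(93) = 60

60


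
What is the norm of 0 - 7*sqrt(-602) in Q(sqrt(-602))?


N(a + b*sqrt(d)) = a^2 - d*b^2
= (0)^2 - (-602)*(-7)^2
= 0 + 29498
= 29498

29498


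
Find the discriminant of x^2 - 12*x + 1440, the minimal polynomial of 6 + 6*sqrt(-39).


The element 6 + 6*sqrt(-39) has minimal polynomial:
x^2 - 12*x + 1440
Discriminant = (-12)^2 - 4*(1440)
= 144 - 5760
= -5616

-5616


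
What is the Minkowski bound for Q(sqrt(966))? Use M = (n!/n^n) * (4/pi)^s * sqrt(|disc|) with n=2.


d = 966, d mod 4 = 2, so disc(K) = 4d = 3864; |disc(K)| = 3864
Real quadratic field, so n = 2, s = r2 = 0, r1 = 2
M = (n!/n^n) * (4/pi)^s * sqrt(|disc(K)|) = (2!/2^2) * (4/pi)^0 * sqrt(3864)
= 0.5 * 1.000000 * 62.161081
= 31.0805

31.0805


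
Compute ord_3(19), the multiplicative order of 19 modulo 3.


We want ord_3(19), the smallest k >= 1 with 19^k = 1 mod 3.
n = 3 = 3, phi(3) = 2; the order divides phi(n).
Divisors of 2: 1, 2
Repeated squaring mod 3: 19^1 = 1, 19^2 = 1
Test divisors in increasing order:
  k=1: 19^1 = 1 mod 3  <- first divisor giving 1
Order = 1

1


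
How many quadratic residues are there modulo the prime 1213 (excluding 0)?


For prime p, the number of non-zero quadratic residues is (p-1)/2.
= (1213-1)/2
= 606

606


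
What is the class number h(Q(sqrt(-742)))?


K = Q(sqrt(-742)). d mod 4 = 2, so D = disc(K) = 4d = -2968
h(K) equals the number of primitive reduced positive-definite forms (a, b, c) = a*x^2 + b*x*y + c*y^2 with b^2 - 4ac = D,
where reduced means |b| <= a <= c, with b >= 0 whenever |b| = a or a = c, and primitive means gcd(a, b, c) = 1.
Reduced forces 3a^2 <= |D| = 2968, so 1 <= a <= 31; b must have the parity of D, and c = (b^2 - D)/(4a) must be an integer >= a.
Enumerate a = 1..31, b in [-a, a]:
  a=1: (1, 0, 742)  [1]
  a=2: (2, 0, 371)  [1]
  a=3..6: none
  a=7: (7, 0, 106)  [1]
  a=8..12: none
  a=13: (13, -10, 59), (13, 10, 59)  [2]
  a=14: (14, 0, 53)  [1]
  a=15..25: none
  a=26: (26, -16, 31), (26, 16, 31)  [2]
  a=27..31: none
Total reduced forms: 1 + 1 + 1 + 2 + 1 + 2 = 8
h = 8

8


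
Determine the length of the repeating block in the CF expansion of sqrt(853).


Run the CF algorithm for sqrt(853).
a_0 = floor(sqrt(853)) = 29; set m_0=0, q_0=1.
Recurrence: m' = q*a - m,  q' = (d - m'^2)/q,  a' = floor((a_0 + m')/q').
  step 1: m=29, q=12, a=4
  step 2: m=19, q=41, a=1
  step 3: m=22, q=9, a=5
  step 4: m=23, q=36, a=1
  step 5: m=13, q=19, a=2
  step 6: m=25, q=12, a=4
  step 7: m=23, q=27, a=1
  step 8: m=4, q=31, a=1
  step 9: m=27, q=4, a=14
  step 10: m=29, q=3, a=19
  step 11: m=28, q=23, a=2
  step 12: m=18, q=23, a=2
  step 13: m=28, q=3, a=19
  step 14: m=29, q=4, a=14
  step 15: m=27, q=31, a=1
  step 16: m=4, q=27, a=1
  step 17: m=23, q=12, a=4
  step 18: m=25, q=19, a=2
  step 19: m=13, q=36, a=1
  step 20: m=23, q=9, a=5
  step 21: m=22, q=41, a=1
  step 22: m=19, q=12, a=4
  step 23: m=29, q=1, a=58
a_23 = 2*a_0 = 58, so the period closes here.
sqrt(853) = [29; 4, 1, 5, 1, 2, 4, 1, 1, 14, 19, 2, 2, 19, 14, 1, 1, 4, 2, 1, 5, 1, 4, 58]
Period length = 23

23


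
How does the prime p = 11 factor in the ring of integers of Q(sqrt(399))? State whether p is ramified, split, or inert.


K = Q(sqrt(399)). Since d mod 4 = 3, disc(K) = 1596.
Check p | disc: 1596 mod 11 = 1.
p does not divide disc. Compute Legendre symbol (d/p):
3^((11-1)/2) mod 11 = 1
(d/p) = 1, so p splits: (p) = P*P' with e=1, f=1, g=2.
Therefore p is split.

split


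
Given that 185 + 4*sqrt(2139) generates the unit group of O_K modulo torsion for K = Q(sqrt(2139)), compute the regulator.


epsilon = 185 + 4*sqrt(2139)
= 369.9973
R = ln(369.9973)
= 5.9135

5.9135


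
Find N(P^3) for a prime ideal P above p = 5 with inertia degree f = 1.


N(P^a) = p^(a*f)
= 5^(3*1)
= 5^3
= 125

125


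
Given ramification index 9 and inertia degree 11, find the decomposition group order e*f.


|D_P| = e * f
= 9 * 11
= 99

99


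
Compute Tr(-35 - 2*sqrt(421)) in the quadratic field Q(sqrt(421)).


Tr(a + b*sqrt(d)) = (a + b*sqrt(d)) + (a - b*sqrt(d)) = 2a
= 2 * (-35)
= -70

-70


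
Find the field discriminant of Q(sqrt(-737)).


For K = Q(sqrt(d)) with d squarefree: disc(K) = d if d = 1 mod 4, and disc(K) = 4d if d = 2 or 3 mod 4.
Here d = -737, and d mod 4 = 3.
d = 3 mod 4, not 1 (O_K = Z[sqrt(d)]), so disc(K) = 4d = 4 * (-737) = -2948

-2948


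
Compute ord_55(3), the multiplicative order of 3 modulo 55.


We want ord_55(3), the smallest k >= 1 with 3^k = 1 mod 55.
n = 55 = 5 * 11, phi(55) = 40; the order divides phi(n).
Divisors of 40: 1, 2, 4, 5, 8, 10, 20, 40
Repeated squaring mod 55: 3^1 = 3, 3^2 = 9, 3^4 = 26, 3^8 = 16, 3^16 = 36, 3^32 = 31
Test divisors in increasing order:
  k=1: 3^1 = 3 mod 55
  k=2: 3^2 = 9 mod 55
  k=4: 3^4 = 26 mod 55
  k=5: 3^5 = 26 * 3 = 23 mod 55
  k=8: 3^8 = 16 mod 55
  k=10: 3^10 = 16 * 9 = 34 mod 55
  k=20: 3^20 = 36 * 26 = 1 mod 55  <- first divisor giving 1
Order = 20

20


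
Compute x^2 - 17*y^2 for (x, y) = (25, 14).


x^2 - d*y^2
= 25^2 - 17*14^2
= 625 - 3332
= -2707

-2707


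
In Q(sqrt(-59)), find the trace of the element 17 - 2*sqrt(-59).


Tr(a + b*sqrt(d)) = (a + b*sqrt(d)) + (a - b*sqrt(d)) = 2a
= 2 * (17)
= 34

34


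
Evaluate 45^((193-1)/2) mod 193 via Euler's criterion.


p = 193 is prime and the exponent is (p-1)/2 = 96, so by Euler's criterion 45^96 = (45/193) = +1 or -1 mod 193.
Compute by square-and-multiply:
  96 = 64 + 32 (binary 1100000)
  Repeated squaring mod 193: 45^1 = 45, 45^2 = 95, 45^4 = 147, 45^8 = 186, 45^16 = 49, 45^32 = 85, 45^64 = 84
  45^96 = 45^64 * 45^32 = 84 * 85 mod 193
    84 * 85 = 7140 = 192 mod 193
  45^96 = 192 mod 193
Result 192 = p - 1 = -1 mod 193: 45 is a quadratic non-residue mod 193. As a residue in [0, p-1] the value is 192.
45^96 mod 193 = 192

192


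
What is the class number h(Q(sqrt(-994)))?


K = Q(sqrt(-994)). d mod 4 = 2, so D = disc(K) = 4d = -3976
h(K) equals the number of primitive reduced positive-definite forms (a, b, c) = a*x^2 + b*x*y + c*y^2 with b^2 - 4ac = D,
where reduced means |b| <= a <= c, with b >= 0 whenever |b| = a or a = c, and primitive means gcd(a, b, c) = 1.
Reduced forces 3a^2 <= |D| = 3976, so 1 <= a <= 36; b must have the parity of D, and c = (b^2 - D)/(4a) must be an integer >= a.
Enumerate a = 1..36, b in [-a, a]:
  a=1: (1, 0, 994)  [1]
  a=2: (2, 0, 497)  [1]
  a=3..4: none
  a=5: (5, -2, 199), (5, 2, 199)  [2]
  a=6: none
  a=7: (7, 0, 142)  [1]
  a=8..9: none
  a=10: (10, -8, 101), (10, 8, 101)  [2]
  a=11..13: none
  a=14: (14, 0, 71)  [1]
  a=15..16: none
  a=17: (17, -6, 59), (17, 6, 59)  [2]
  a=18..22: none
  a=23: (23, -16, 46), (23, 16, 46)  [2]
  a=24: none
  a=25: (25, -18, 43), (25, 18, 43)  [2]
  a=26..33: none
  a=34: (34, -28, 35), (34, 28, 35)  [2]
  a=35..36: none
Total reduced forms: 1 + 1 + 2 + 1 + 2 + 1 + 2 + 2 + 2 + 2 = 16
h = 16

16


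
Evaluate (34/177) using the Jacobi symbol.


Compute (34/177) via quadratic reciprocity:
  pull out 2: (2/177) = +1  (since 177 mod 8 = 1)
  reciprocity: (17/177) -> +(177/17)
  reduce: (7/17)
  reciprocity: (7/17) -> +(17/7)
  reduce: (3/7)
  reciprocity: (3/7) -> -(7/3)
  reduce: (1/3)
  (1/3) = 1
Product of signs = -1

-1


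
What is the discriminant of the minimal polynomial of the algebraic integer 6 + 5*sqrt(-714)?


The element 6 + 5*sqrt(-714) has minimal polynomial:
x^2 - 12*x + 17886
Discriminant = (-12)^2 - 4*(17886)
= 144 - 71544
= -71400

-71400


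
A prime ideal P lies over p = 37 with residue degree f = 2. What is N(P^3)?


N(P^a) = p^(a*f)
= 37^(3*2)
= 37^6
= 2565726409

2565726409


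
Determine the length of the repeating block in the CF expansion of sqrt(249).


Run the CF algorithm for sqrt(249).
a_0 = floor(sqrt(249)) = 15; set m_0=0, q_0=1.
Recurrence: m' = q*a - m,  q' = (d - m'^2)/q,  a' = floor((a_0 + m')/q').
  step 1: m=15, q=24, a=1
  step 2: m=9, q=7, a=3
  step 3: m=12, q=15, a=1
  step 4: m=3, q=16, a=1
  step 5: m=13, q=5, a=5
  step 6: m=12, q=21, a=1
  step 7: m=9, q=8, a=3
  step 8: m=15, q=3, a=10
  step 9: m=15, q=8, a=3
  step 10: m=9, q=21, a=1
  step 11: m=12, q=5, a=5
  step 12: m=13, q=16, a=1
  step 13: m=3, q=15, a=1
  step 14: m=12, q=7, a=3
  step 15: m=9, q=24, a=1
  step 16: m=15, q=1, a=30
a_16 = 2*a_0 = 30, so the period closes here.
sqrt(249) = [15; 1, 3, 1, 1, 5, 1, 3, 10, 3, 1, 5, 1, 1, 3, 1, 30]
Period length = 16

16


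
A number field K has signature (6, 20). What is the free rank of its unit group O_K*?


By Dirichlet's unit theorem:
rank = r1 + r2 - 1
= 6 + 20 - 1
= 25

25


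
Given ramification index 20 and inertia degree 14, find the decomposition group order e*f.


|D_P| = e * f
= 20 * 14
= 280

280


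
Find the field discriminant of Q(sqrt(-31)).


For K = Q(sqrt(d)) with d squarefree: disc(K) = d if d = 1 mod 4, and disc(K) = 4d if d = 2 or 3 mod 4.
Here d = -31, and d mod 4 = 1.
d = 1 mod 4 (O_K = Z[(1+sqrt(d))/2]), so disc(K) = d = -31

-31


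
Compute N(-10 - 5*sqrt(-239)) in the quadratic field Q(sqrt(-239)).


N(a + b*sqrt(d)) = a^2 - d*b^2
= (-10)^2 - (-239)*(-5)^2
= 100 + 5975
= 6075

6075


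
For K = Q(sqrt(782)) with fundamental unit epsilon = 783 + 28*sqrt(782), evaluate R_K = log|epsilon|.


epsilon = 783 + 28*sqrt(782)
= 1565.9994
R = ln(1565.9994)
= 7.3563

7.3563


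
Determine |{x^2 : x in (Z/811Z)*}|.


For prime p, the number of non-zero quadratic residues is (p-1)/2.
= (811-1)/2
= 405

405


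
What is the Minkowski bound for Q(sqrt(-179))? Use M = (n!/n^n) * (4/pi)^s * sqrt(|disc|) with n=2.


d = -179, d mod 4 = 1, so disc(K) = d = -179; |disc(K)| = 179
Imaginary quadratic field, so n = 2, s = r2 = 1, r1 = 0
M = (n!/n^n) * (4/pi)^s * sqrt(|disc(K)|) = (2!/2^2) * (4/pi)^1 * sqrt(179)
= 0.5 * 1.273240 * 13.379088
= 8.5174

8.5174


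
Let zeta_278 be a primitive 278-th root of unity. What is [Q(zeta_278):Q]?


The degree equals Euler's totient phi(278).
278 = 2 * 139
phi(278) = 138

138


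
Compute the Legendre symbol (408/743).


p = 743 is prime, so compute (408/743) with the reciprocity algorithm (Jacobi-symbol steps: pull out 2s via (2/n), flip via reciprocity, reduce):
  pull out 2: (2/743) = +1  (since 743 mod 8 = 7)
  pull out 2: (2/743) = +1  (since 743 mod 8 = 7)
  pull out 2: (2/743) = +1  (since 743 mod 8 = 7)
  reciprocity: (51/743) -> -(743/51)
  reduce: (29/51)
  reciprocity: (29/51) -> +(51/29)
  reduce: (22/29)
  pull out 2: (2/29) = -1  (since 29 mod 8 = 5)
  reciprocity: (11/29) -> +(29/11)
  reduce: (7/11)
  reciprocity: (7/11) -> -(11/7)
  reduce: (4/7)
  pull out 2: (2/7) = +1  (since 7 mod 8 = 7)
  pull out 2: (2/7) = +1  (since 7 mod 8 = 7)
  (1/7) = 1
Product of signs = -1
(408/743) = -1

-1


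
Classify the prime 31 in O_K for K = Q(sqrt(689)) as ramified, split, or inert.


K = Q(sqrt(689)). Since d mod 4 = 1, disc(K) = 689.
Check p | disc: 689 mod 31 = 7.
p does not divide disc. Compute Legendre symbol (d/p):
7^((31-1)/2) mod 31 = 1
(d/p) = 1, so p splits: (p) = P*P' with e=1, f=1, g=2.
Therefore p is split.

split


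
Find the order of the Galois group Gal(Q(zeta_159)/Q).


|Gal(Q(zeta_159)/Q)| = phi(159)
= 104

104


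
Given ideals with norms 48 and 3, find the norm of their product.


N(IJ) = N(I) * N(J)
= 48 * 3
= 144

144


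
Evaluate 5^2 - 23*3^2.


x^2 - d*y^2
= 5^2 - 23*3^2
= 25 - 207
= -182

-182


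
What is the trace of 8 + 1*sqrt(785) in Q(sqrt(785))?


Tr(a + b*sqrt(d)) = (a + b*sqrt(d)) + (a - b*sqrt(d)) = 2a
= 2 * (8)
= 16

16


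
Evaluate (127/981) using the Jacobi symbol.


Compute (127/981) via quadratic reciprocity:
  reciprocity: (127/981) -> +(981/127)
  reduce: (92/127)
  pull out 2: (2/127) = +1  (since 127 mod 8 = 7)
  pull out 2: (2/127) = +1  (since 127 mod 8 = 7)
  reciprocity: (23/127) -> -(127/23)
  reduce: (12/23)
  pull out 2: (2/23) = +1  (since 23 mod 8 = 7)
  pull out 2: (2/23) = +1  (since 23 mod 8 = 7)
  reciprocity: (3/23) -> -(23/3)
  reduce: (2/3)
  pull out 2: (2/3) = -1  (since 3 mod 8 = 3)
  (1/3) = 1
Product of signs = -1

-1


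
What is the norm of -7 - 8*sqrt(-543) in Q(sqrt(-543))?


N(a + b*sqrt(d)) = a^2 - d*b^2
= (-7)^2 - (-543)*(-8)^2
= 49 + 34752
= 34801

34801


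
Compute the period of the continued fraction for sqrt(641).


Run the CF algorithm for sqrt(641).
a_0 = floor(sqrt(641)) = 25; set m_0=0, q_0=1.
Recurrence: m' = q*a - m,  q' = (d - m'^2)/q,  a' = floor((a_0 + m')/q').
  step 1: m=25, q=16, a=3
  step 2: m=23, q=7, a=6
  step 3: m=19, q=40, a=1
  step 4: m=21, q=5, a=9
  step 5: m=24, q=13, a=3
  step 6: m=15, q=32, a=1
  step 7: m=17, q=11, a=3
  step 8: m=16, q=35, a=1
  step 9: m=19, q=8, a=5
  step 10: m=21, q=25, a=1
  step 11: m=4, q=25, a=1
  step 12: m=21, q=8, a=5
  step 13: m=19, q=35, a=1
  step 14: m=16, q=11, a=3
  step 15: m=17, q=32, a=1
  step 16: m=15, q=13, a=3
  step 17: m=24, q=5, a=9
  step 18: m=21, q=40, a=1
  step 19: m=19, q=7, a=6
  step 20: m=23, q=16, a=3
  step 21: m=25, q=1, a=50
a_21 = 2*a_0 = 50, so the period closes here.
sqrt(641) = [25; 3, 6, 1, 9, 3, 1, 3, 1, 5, 1, 1, 5, 1, 3, 1, 3, 9, 1, 6, 3, 50]
Period length = 21

21


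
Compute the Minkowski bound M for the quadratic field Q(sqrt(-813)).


d = -813, d mod 4 = 3, so disc(K) = 4d = -3252; |disc(K)| = 3252
Imaginary quadratic field, so n = 2, s = r2 = 1, r1 = 0
M = (n!/n^n) * (4/pi)^s * sqrt(|disc(K)|) = (2!/2^2) * (4/pi)^1 * sqrt(3252)
= 0.5 * 1.273240 * 57.026310
= 36.3041

36.3041


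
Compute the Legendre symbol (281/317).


p = 317 is prime, so compute (281/317) with the reciprocity algorithm (Jacobi-symbol steps: pull out 2s via (2/n), flip via reciprocity, reduce):
  reciprocity: (281/317) -> +(317/281)
  reduce: (36/281)
  pull out 2: (2/281) = +1  (since 281 mod 8 = 1)
  pull out 2: (2/281) = +1  (since 281 mod 8 = 1)
  reciprocity: (9/281) -> +(281/9)
  reduce: (2/9)
  pull out 2: (2/9) = +1  (since 9 mod 8 = 1)
  (1/9) = 1
Product of signs = 1
(281/317) = 1

1


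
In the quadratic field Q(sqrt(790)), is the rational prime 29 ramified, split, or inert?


K = Q(sqrt(790)). Since d mod 4 = 2, disc(K) = 3160.
Check p | disc: 3160 mod 29 = 28.
p does not divide disc. Compute Legendre symbol (d/p):
7^((29-1)/2) mod 29 = 1
(d/p) = 1, so p splits: (p) = P*P' with e=1, f=1, g=2.
Therefore p is split.

split


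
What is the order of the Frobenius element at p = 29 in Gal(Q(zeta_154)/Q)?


The Frobenius at p in Gal(Q(zeta_n)/Q) = (Z/nZ)* is the class of p, so its order is ord_154(29), the smallest k >= 1 with 29^k = 1 mod 154.
n = 154 = 2 * 7 * 11, phi(154) = 60; the order divides phi(n).
Divisors of 60: 1, 2, 3, 4, 5, 6, 10, 12, 15, 20, 30, 60
Repeated squaring mod 154: 29^1 = 29, 29^2 = 71, 29^4 = 113, 29^8 = 141, 29^16 = 15, 29^32 = 71
Test divisors in increasing order:
  k=1: 29^1 = 29 mod 154
  k=2: 29^2 = 71 mod 154
  k=3: 29^3 = 71 * 29 = 57 mod 154
  k=4: 29^4 = 113 mod 154
  k=5: 29^5 = 113 * 29 = 43 mod 154
  k=6: 29^6 = 113 * 71 = 15 mod 154
  k=10: 29^10 = 141 * 71 = 1 mod 154  <- first divisor giving 1
Order = 10

10


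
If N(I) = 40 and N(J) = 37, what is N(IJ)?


N(IJ) = N(I) * N(J)
= 40 * 37
= 1480

1480


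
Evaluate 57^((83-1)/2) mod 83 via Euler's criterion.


p = 83 is prime and the exponent is (p-1)/2 = 41, so by Euler's criterion 57^41 = (57/83) = +1 or -1 mod 83.
Compute by square-and-multiply:
  41 = 32 + 8 + 1 (binary 101001)
  Repeated squaring mod 83: 57^1 = 57, 57^2 = 12, 57^4 = 61, 57^8 = 69, 57^16 = 30, 57^32 = 70
  57^41 = 57^32 * 57^8 * 57^1 = 70 * 69 * 57 mod 83
    70 * 69 = 4830 = 16 mod 83
    16 * 57 = 912 = 82 mod 83
  57^41 = 82 mod 83
Result 82 = p - 1 = -1 mod 83: 57 is a quadratic non-residue mod 83. As a residue in [0, p-1] the value is 82.
57^41 mod 83 = 82

82


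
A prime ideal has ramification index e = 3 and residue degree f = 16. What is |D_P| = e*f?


|D_P| = e * f
= 3 * 16
= 48

48


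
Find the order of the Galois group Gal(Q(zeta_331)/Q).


|Gal(Q(zeta_331)/Q)| = phi(331)
= 330

330


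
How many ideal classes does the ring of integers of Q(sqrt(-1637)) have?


K = Q(sqrt(-1637)). d mod 4 = 3, so D = disc(K) = 4d = -6548
h(K) equals the number of primitive reduced positive-definite forms (a, b, c) = a*x^2 + b*x*y + c*y^2 with b^2 - 4ac = D,
where reduced means |b| <= a <= c, with b >= 0 whenever |b| = a or a = c, and primitive means gcd(a, b, c) = 1.
Reduced forces 3a^2 <= |D| = 6548, so 1 <= a <= 46; b must have the parity of D, and c = (b^2 - D)/(4a) must be an integer >= a.
Enumerate a = 1..46, b in [-a, a]:
  a=1: (1, 0, 1637)  [1]
  a=2: (2, 2, 819)  [1]
  a=3: (3, -2, 546), (3, 2, 546)  [2]
  a=4..5: none
  a=6: (6, -2, 273), (6, 2, 273)  [2]
  a=7: (7, -2, 234), (7, 2, 234)  [2]
  a=8: none
  a=9: (9, -2, 182), (9, 2, 182)  [2]
  a=10..12: none
  a=13: (13, -2, 126), (13, 2, 126)  [2]
  a=14: (14, -2, 117), (14, 2, 117)  [2]
  a=15..17: none
  a=18: (18, -2, 91), (18, 2, 91)  [2]
  a=19: (19, -8, 87), (19, 8, 87)  [2]
  a=20: none
  a=21: (21, -16, 81), (21, -2, 78), (21, 2, 78), (21, 16, 81)  [4]
  a=22..25: none
  a=26: (26, -2, 63), (26, 2, 63)  [2]
  a=27: (27, -16, 63), (27, 16, 63)  [2]
  a=28: none
  a=29: (29, -8, 57), (29, 8, 57)  [2]
  a=30..36: none
  a=37: (37, -36, 53), (37, 36, 53)  [2]
  a=38: (38, -30, 49), (38, 30, 49)  [2]
  a=39: (39, -28, 47), (39, -2, 42), (39, 2, 42), (39, 28, 47)  [4]
  a=40..41: none
  a=42: (42, -26, 43), (42, 26, 43)  [2]
  a=43..46: none
Total reduced forms: 1 + 1 + 2 + 2 + 2 + 2 + 2 + 2 + 2 + 2 + 4 + 2 + 2 + 2 + 2 + 2 + 4 + 2 = 38
h = 38

38


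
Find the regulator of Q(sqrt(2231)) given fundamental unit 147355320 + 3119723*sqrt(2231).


epsilon = 147355320 + 3119723*sqrt(2231)
= 2.9471e+08
R = ln(2.9471e+08)
= 19.5015

19.5015


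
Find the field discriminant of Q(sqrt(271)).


For K = Q(sqrt(d)) with d squarefree: disc(K) = d if d = 1 mod 4, and disc(K) = 4d if d = 2 or 3 mod 4.
Here d = 271, and d mod 4 = 3.
d = 3 mod 4, not 1 (O_K = Z[sqrt(d)]), so disc(K) = 4d = 4 * (271) = 1084

1084


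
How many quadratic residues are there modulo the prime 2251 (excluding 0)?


For prime p, the number of non-zero quadratic residues is (p-1)/2.
= (2251-1)/2
= 1125

1125


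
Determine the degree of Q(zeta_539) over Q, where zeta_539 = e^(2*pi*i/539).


The degree equals Euler's totient phi(539).
539 = 7^2 * 11
phi(539) = 420

420


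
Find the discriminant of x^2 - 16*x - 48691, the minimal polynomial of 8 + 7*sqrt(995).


The element 8 + 7*sqrt(995) has minimal polynomial:
x^2 - 16*x - 48691
Discriminant = (-16)^2 - 4*(-48691)
= 256 + 194764
= 195020

195020


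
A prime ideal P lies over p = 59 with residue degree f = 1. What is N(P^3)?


N(P^a) = p^(a*f)
= 59^(3*1)
= 59^3
= 205379

205379


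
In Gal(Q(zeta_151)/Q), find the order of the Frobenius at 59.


The Frobenius at p in Gal(Q(zeta_n)/Q) = (Z/nZ)* is the class of p, so its order is ord_151(59), the smallest k >= 1 with 59^k = 1 mod 151.
n = 151 = 151, phi(151) = 150; the order divides phi(n).
Divisors of 150: 1, 2, 3, 5, 6, 10, 15, 25, 30, 50, 75, 150
Repeated squaring mod 151: 59^1 = 59, 59^2 = 8, 59^4 = 64, 59^8 = 19, 59^16 = 59, 59^32 = 8, 59^64 = 64, 59^128 = 19
Test divisors in increasing order:
  k=1: 59^1 = 59 mod 151
  k=2: 59^2 = 8 mod 151
  k=3: 59^3 = 8 * 59 = 19 mod 151
  k=5: 59^5 = 64 * 59 = 1 mod 151  <- first divisor giving 1
Order = 5

5


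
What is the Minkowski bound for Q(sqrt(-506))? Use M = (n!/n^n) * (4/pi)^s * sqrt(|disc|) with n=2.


d = -506, d mod 4 = 2, so disc(K) = 4d = -2024; |disc(K)| = 2024
Imaginary quadratic field, so n = 2, s = r2 = 1, r1 = 0
M = (n!/n^n) * (4/pi)^s * sqrt(|disc(K)|) = (2!/2^2) * (4/pi)^1 * sqrt(2024)
= 0.5 * 1.273240 * 44.988888
= 28.6408

28.6408


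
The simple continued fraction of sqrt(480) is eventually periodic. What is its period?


Run the CF algorithm for sqrt(480).
a_0 = floor(sqrt(480)) = 21; set m_0=0, q_0=1.
Recurrence: m' = q*a - m,  q' = (d - m'^2)/q,  a' = floor((a_0 + m')/q').
  step 1: m=21, q=39, a=1
  step 2: m=18, q=4, a=9
  step 3: m=18, q=39, a=1
  step 4: m=21, q=1, a=42
a_4 = 2*a_0 = 42, so the period closes here.
sqrt(480) = [21; 1, 9, 1, 42]
Period length = 4

4


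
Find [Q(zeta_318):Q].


The degree equals Euler's totient phi(318).
318 = 2 * 3 * 53
phi(318) = 104

104


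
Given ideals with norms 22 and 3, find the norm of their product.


N(IJ) = N(I) * N(J)
= 22 * 3
= 66

66


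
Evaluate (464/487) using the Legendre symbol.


p = 487 is prime, so compute (464/487) with the reciprocity algorithm (Jacobi-symbol steps: pull out 2s via (2/n), flip via reciprocity, reduce):
  pull out 2: (2/487) = +1  (since 487 mod 8 = 7)
  pull out 2: (2/487) = +1  (since 487 mod 8 = 7)
  pull out 2: (2/487) = +1  (since 487 mod 8 = 7)
  pull out 2: (2/487) = +1  (since 487 mod 8 = 7)
  reciprocity: (29/487) -> +(487/29)
  reduce: (23/29)
  reciprocity: (23/29) -> +(29/23)
  reduce: (6/23)
  pull out 2: (2/23) = +1  (since 23 mod 8 = 7)
  reciprocity: (3/23) -> -(23/3)
  reduce: (2/3)
  pull out 2: (2/3) = -1  (since 3 mod 8 = 3)
  (1/3) = 1
Product of signs = 1
(464/487) = 1

1


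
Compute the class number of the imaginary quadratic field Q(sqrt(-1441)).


K = Q(sqrt(-1441)). d mod 4 = 3, so D = disc(K) = 4d = -5764
h(K) equals the number of primitive reduced positive-definite forms (a, b, c) = a*x^2 + b*x*y + c*y^2 with b^2 - 4ac = D,
where reduced means |b| <= a <= c, with b >= 0 whenever |b| = a or a = c, and primitive means gcd(a, b, c) = 1.
Reduced forces 3a^2 <= |D| = 5764, so 1 <= a <= 43; b must have the parity of D, and c = (b^2 - D)/(4a) must be an integer >= a.
Enumerate a = 1..43, b in [-a, a]:
  a=1: (1, 0, 1441)  [1]
  a=2: (2, 2, 721)  [1]
  a=3..4: none
  a=5: (5, -4, 289), (5, 4, 289)  [2]
  a=6: none
  a=7: (7, -2, 206), (7, 2, 206)  [2]
  a=8..9: none
  a=10: (10, -6, 145), (10, 6, 145)  [2]
  a=11: (11, 0, 131)  [1]
  a=12..13: none
  a=14: (14, -2, 103), (14, 2, 103)  [2]
  a=15..16: none
  a=17: (17, -4, 85), (17, 4, 85)  [2]
  a=18..21: none
  a=22: (22, 22, 71)  [1]
  a=23: (23, -20, 67), (23, 20, 67)  [2]
  a=24: none
  a=25: (25, -6, 58), (25, 6, 58)  [2]
  a=26..28: none
  a=29: (29, -6, 50), (29, 6, 50)  [2]
  a=30: none
  a=31: (31, -8, 47), (31, 8, 47)  [2]
  a=32..33: none
  a=34: (34, -30, 49), (34, 30, 49)  [2]
  a=35: (35, -26, 46), (35, -16, 43), (35, 16, 43), (35, 26, 46)  [4]
  a=36..43: none
Total reduced forms: 1 + 1 + 2 + 2 + 2 + 1 + 2 + 2 + 1 + 2 + 2 + 2 + 2 + 2 + 4 = 28
h = 28

28


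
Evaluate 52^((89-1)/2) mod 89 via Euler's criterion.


p = 89 is prime and the exponent is (p-1)/2 = 44, so by Euler's criterion 52^44 = (52/89) = +1 or -1 mod 89.
Compute by square-and-multiply:
  44 = 32 + 8 + 4 (binary 101100)
  Repeated squaring mod 89: 52^1 = 52, 52^2 = 34, 52^4 = 88, 52^8 = 1, 52^16 = 1, 52^32 = 1
  52^44 = 52^32 * 52^8 * 52^4 = 1 * 1 * 88 mod 89
    1 * 1 = 1 = 1 mod 89
    1 * 88 = 88 = 88 mod 89
  52^44 = 88 mod 89
Result 88 = p - 1 = -1 mod 89: 52 is a quadratic non-residue mod 89. As a residue in [0, p-1] the value is 88.
52^44 mod 89 = 88

88


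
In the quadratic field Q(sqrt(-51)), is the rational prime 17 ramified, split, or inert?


K = Q(sqrt(-51)). Since d mod 4 = 1, disc(K) = -51.
Check p | disc: -51 mod 17 = 0.
p divides disc, so p ramifies: (p) = P^2 with e=2, f=1, g=1.
Therefore p is ramified.

ramified


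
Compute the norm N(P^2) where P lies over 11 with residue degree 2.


N(P^a) = p^(a*f)
= 11^(2*2)
= 11^4
= 14641

14641


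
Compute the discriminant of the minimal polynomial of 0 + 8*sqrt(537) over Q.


The element 0 + 8*sqrt(537) has minimal polynomial:
x^2 + 0*x - 34368
Discriminant = (0)^2 - 4*(-34368)
= 0 + 137472
= 137472

137472


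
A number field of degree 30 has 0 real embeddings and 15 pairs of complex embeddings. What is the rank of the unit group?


By Dirichlet's unit theorem:
rank = r1 + r2 - 1
= 0 + 15 - 1
= 14

14


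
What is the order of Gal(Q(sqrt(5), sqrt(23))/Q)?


The 2 square roots of distinct primes are multiplicatively independent over Q,
so [K:Q] = 2^2 and Gal(K/Q) is isomorphic to (Z/2Z)^2.
|Gal| = 2^2 = 4

4


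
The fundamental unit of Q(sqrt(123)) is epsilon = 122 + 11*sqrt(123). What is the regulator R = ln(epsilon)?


epsilon = 122 + 11*sqrt(123)
= 243.9959
R = ln(243.9959)
= 5.4972

5.4972


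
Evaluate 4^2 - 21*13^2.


x^2 - d*y^2
= 4^2 - 21*13^2
= 16 - 3549
= -3533

-3533


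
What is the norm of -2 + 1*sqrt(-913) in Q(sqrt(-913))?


N(a + b*sqrt(d)) = a^2 - d*b^2
= (-2)^2 - (-913)*(1)^2
= 4 + 913
= 917

917


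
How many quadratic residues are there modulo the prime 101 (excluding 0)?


For prime p, the number of non-zero quadratic residues is (p-1)/2.
= (101-1)/2
= 50

50


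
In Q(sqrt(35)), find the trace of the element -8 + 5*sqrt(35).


Tr(a + b*sqrt(d)) = (a + b*sqrt(d)) + (a - b*sqrt(d)) = 2a
= 2 * (-8)
= -16

-16


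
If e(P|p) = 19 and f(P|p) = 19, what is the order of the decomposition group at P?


|D_P| = e * f
= 19 * 19
= 361

361


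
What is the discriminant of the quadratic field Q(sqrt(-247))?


For K = Q(sqrt(d)) with d squarefree: disc(K) = d if d = 1 mod 4, and disc(K) = 4d if d = 2 or 3 mod 4.
Here d = -247, and d mod 4 = 1.
d = 1 mod 4 (O_K = Z[(1+sqrt(d))/2]), so disc(K) = d = -247

-247


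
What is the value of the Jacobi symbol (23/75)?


Compute (23/75) via quadratic reciprocity:
  reciprocity: (23/75) -> -(75/23)
  reduce: (6/23)
  pull out 2: (2/23) = +1  (since 23 mod 8 = 7)
  reciprocity: (3/23) -> -(23/3)
  reduce: (2/3)
  pull out 2: (2/3) = -1  (since 3 mod 8 = 3)
  (1/3) = 1
Product of signs = -1

-1


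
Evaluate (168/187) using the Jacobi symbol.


Compute (168/187) via quadratic reciprocity:
  pull out 2: (2/187) = -1  (since 187 mod 8 = 3)
  pull out 2: (2/187) = -1  (since 187 mod 8 = 3)
  pull out 2: (2/187) = -1  (since 187 mod 8 = 3)
  reciprocity: (21/187) -> +(187/21)
  reduce: (19/21)
  reciprocity: (19/21) -> +(21/19)
  reduce: (2/19)
  pull out 2: (2/19) = -1  (since 19 mod 8 = 3)
  (1/19) = 1
Product of signs = 1

1


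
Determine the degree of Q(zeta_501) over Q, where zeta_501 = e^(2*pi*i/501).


The degree equals Euler's totient phi(501).
501 = 3 * 167
phi(501) = 332

332


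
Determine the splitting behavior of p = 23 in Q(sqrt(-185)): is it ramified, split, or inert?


K = Q(sqrt(-185)). Since d mod 4 = 3, disc(K) = -740.
Check p | disc: -740 mod 23 = 19.
p does not divide disc. Compute Legendre symbol (d/p):
22^((23-1)/2) mod 23 = -1
(d/p) = -1, so p is inert: (p) stays prime with e=1, f=2, g=1.
Therefore p is inert.

inert


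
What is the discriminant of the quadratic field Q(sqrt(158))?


For K = Q(sqrt(d)) with d squarefree: disc(K) = d if d = 1 mod 4, and disc(K) = 4d if d = 2 or 3 mod 4.
Here d = 158, and d mod 4 = 2.
d = 2 mod 4, not 1 (O_K = Z[sqrt(d)]), so disc(K) = 4d = 4 * (158) = 632

632


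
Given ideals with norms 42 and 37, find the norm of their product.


N(IJ) = N(I) * N(J)
= 42 * 37
= 1554

1554


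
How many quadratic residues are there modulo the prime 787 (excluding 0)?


For prime p, the number of non-zero quadratic residues is (p-1)/2.
= (787-1)/2
= 393

393


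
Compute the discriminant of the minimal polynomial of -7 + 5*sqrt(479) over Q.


The element -7 + 5*sqrt(479) has minimal polynomial:
x^2 + 14*x - 11926
Discriminant = (14)^2 - 4*(-11926)
= 196 + 47704
= 47900

47900


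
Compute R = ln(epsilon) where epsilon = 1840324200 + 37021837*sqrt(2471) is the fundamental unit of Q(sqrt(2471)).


epsilon = 1840324200 + 37021837*sqrt(2471)
= 3.6806e+09
R = ln(3.6806e+09)
= 22.0264

22.0264


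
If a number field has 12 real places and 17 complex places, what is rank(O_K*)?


By Dirichlet's unit theorem:
rank = r1 + r2 - 1
= 12 + 17 - 1
= 28

28


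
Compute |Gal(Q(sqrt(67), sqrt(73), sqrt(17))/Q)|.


The 3 square roots of distinct primes are multiplicatively independent over Q,
so [K:Q] = 2^3 and Gal(K/Q) is isomorphic to (Z/2Z)^3.
|Gal| = 2^3 = 8

8


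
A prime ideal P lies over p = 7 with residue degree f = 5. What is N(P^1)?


N(P^a) = p^(a*f)
= 7^(1*5)
= 7^5
= 16807

16807


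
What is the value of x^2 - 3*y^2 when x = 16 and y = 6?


x^2 - d*y^2
= 16^2 - 3*6^2
= 256 - 108
= 148

148


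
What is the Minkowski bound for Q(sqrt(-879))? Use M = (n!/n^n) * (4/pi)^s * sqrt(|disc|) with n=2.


d = -879, d mod 4 = 1, so disc(K) = d = -879; |disc(K)| = 879
Imaginary quadratic field, so n = 2, s = r2 = 1, r1 = 0
M = (n!/n^n) * (4/pi)^s * sqrt(|disc(K)|) = (2!/2^2) * (4/pi)^1 * sqrt(879)
= 0.5 * 1.273240 * 29.647934
= 18.8745

18.8745


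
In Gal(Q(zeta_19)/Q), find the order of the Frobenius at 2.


The Frobenius at p in Gal(Q(zeta_n)/Q) = (Z/nZ)* is the class of p, so its order is ord_19(2), the smallest k >= 1 with 2^k = 1 mod 19.
n = 19 = 19, phi(19) = 18; the order divides phi(n).
Divisors of 18: 1, 2, 3, 6, 9, 18
Repeated squaring mod 19: 2^1 = 2, 2^2 = 4, 2^4 = 16, 2^8 = 9, 2^16 = 5
Test divisors in increasing order:
  k=1: 2^1 = 2 mod 19
  k=2: 2^2 = 4 mod 19
  k=3: 2^3 = 4 * 2 = 8 mod 19
  k=6: 2^6 = 16 * 4 = 7 mod 19
  k=9: 2^9 = 9 * 2 = 18 mod 19
  k=18: 2^18 = 5 * 4 = 1 mod 19  <- first divisor giving 1
Order = 18

18


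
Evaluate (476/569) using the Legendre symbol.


p = 569 is prime, so compute (476/569) with the reciprocity algorithm (Jacobi-symbol steps: pull out 2s via (2/n), flip via reciprocity, reduce):
  pull out 2: (2/569) = +1  (since 569 mod 8 = 1)
  pull out 2: (2/569) = +1  (since 569 mod 8 = 1)
  reciprocity: (119/569) -> +(569/119)
  reduce: (93/119)
  reciprocity: (93/119) -> +(119/93)
  reduce: (26/93)
  pull out 2: (2/93) = -1  (since 93 mod 8 = 5)
  reciprocity: (13/93) -> +(93/13)
  reduce: (2/13)
  pull out 2: (2/13) = -1  (since 13 mod 8 = 5)
  (1/13) = 1
Product of signs = 1
(476/569) = 1

1


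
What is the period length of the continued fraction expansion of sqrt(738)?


Run the CF algorithm for sqrt(738).
a_0 = floor(sqrt(738)) = 27; set m_0=0, q_0=1.
Recurrence: m' = q*a - m,  q' = (d - m'^2)/q,  a' = floor((a_0 + m')/q').
  step 1: m=27, q=9, a=6
  step 2: m=27, q=1, a=54
a_2 = 2*a_0 = 54, so the period closes here.
sqrt(738) = [27; 6, 54]
Period length = 2

2


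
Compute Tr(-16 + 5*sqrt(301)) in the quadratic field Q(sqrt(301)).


Tr(a + b*sqrt(d)) = (a + b*sqrt(d)) + (a - b*sqrt(d)) = 2a
= 2 * (-16)
= -32

-32


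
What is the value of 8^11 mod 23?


p = 23 is prime and the exponent is (p-1)/2 = 11, so by Euler's criterion 8^11 = (8/23) = +1 or -1 mod 23.
Compute by square-and-multiply:
  11 = 8 + 2 + 1 (binary 1011)
  Repeated squaring mod 23: 8^1 = 8, 8^2 = 18, 8^4 = 2, 8^8 = 4
  8^11 = 8^8 * 8^2 * 8^1 = 4 * 18 * 8 mod 23
    4 * 18 = 72 = 3 mod 23
    3 * 8 = 24 = 1 mod 23
  8^11 = 1 mod 23
Result 1: 8 is a quadratic residue mod 23.
8^11 mod 23 = 1

1


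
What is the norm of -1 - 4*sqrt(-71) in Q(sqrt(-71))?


N(a + b*sqrt(d)) = a^2 - d*b^2
= (-1)^2 - (-71)*(-4)^2
= 1 + 1136
= 1137

1137


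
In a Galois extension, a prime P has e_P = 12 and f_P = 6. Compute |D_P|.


|D_P| = e * f
= 12 * 6
= 72

72


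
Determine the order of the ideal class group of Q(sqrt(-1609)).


K = Q(sqrt(-1609)). d mod 4 = 3, so D = disc(K) = 4d = -6436
h(K) equals the number of primitive reduced positive-definite forms (a, b, c) = a*x^2 + b*x*y + c*y^2 with b^2 - 4ac = D,
where reduced means |b| <= a <= c, with b >= 0 whenever |b| = a or a = c, and primitive means gcd(a, b, c) = 1.
Reduced forces 3a^2 <= |D| = 6436, so 1 <= a <= 46; b must have the parity of D, and c = (b^2 - D)/(4a) must be an integer >= a.
Enumerate a = 1..46, b in [-a, a]:
  a=1: (1, 0, 1609)  [1]
  a=2: (2, 2, 805)  [1]
  a=3..4: none
  a=5: (5, -2, 322), (5, 2, 322)  [2]
  a=6: none
  a=7: (7, -2, 230), (7, 2, 230)  [2]
  a=8..9: none
  a=10: (10, -2, 161), (10, 2, 161)  [2]
  a=11..12: none
  a=13: (13, -8, 125), (13, 8, 125)  [2]
  a=14: (14, -2, 115), (14, 2, 115)  [2]
  a=15..18: none
  a=19: (19, -10, 86), (19, 10, 86)  [2]
  a=20..22: none
  a=23: (23, -2, 70), (23, 2, 70)  [2]
  a=24: none
  a=25: (25, -8, 65), (25, 8, 65)  [2]
  a=26: (26, -18, 65), (26, 18, 65)  [2]
  a=27..34: none
  a=35: (35, -12, 47), (35, -2, 46), (35, 2, 46), (35, 12, 47)  [4]
  a=36..37: none
  a=38: (38, -10, 43), (38, 10, 43)  [2]
  a=39..40: none
  a=41: (41, -40, 49), (41, 40, 49)  [2]
  a=42..46: none
Total reduced forms: 1 + 1 + 2 + 2 + 2 + 2 + 2 + 2 + 2 + 2 + 2 + 4 + 2 + 2 = 28
h = 28

28


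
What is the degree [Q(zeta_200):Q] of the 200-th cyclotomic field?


The degree equals Euler's totient phi(200).
200 = 2^3 * 5^2
phi(200) = 80

80


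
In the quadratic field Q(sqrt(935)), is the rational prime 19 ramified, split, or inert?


K = Q(sqrt(935)). Since d mod 4 = 3, disc(K) = 3740.
Check p | disc: 3740 mod 19 = 16.
p does not divide disc. Compute Legendre symbol (d/p):
4^((19-1)/2) mod 19 = 1
(d/p) = 1, so p splits: (p) = P*P' with e=1, f=1, g=2.
Therefore p is split.

split


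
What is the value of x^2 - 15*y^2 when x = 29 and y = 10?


x^2 - d*y^2
= 29^2 - 15*10^2
= 841 - 1500
= -659

-659


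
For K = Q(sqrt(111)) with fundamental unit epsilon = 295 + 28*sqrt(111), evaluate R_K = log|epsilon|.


epsilon = 295 + 28*sqrt(111)
= 589.9983
R = ln(589.9983)
= 6.3801

6.3801


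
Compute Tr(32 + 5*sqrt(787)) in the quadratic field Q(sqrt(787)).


Tr(a + b*sqrt(d)) = (a + b*sqrt(d)) + (a - b*sqrt(d)) = 2a
= 2 * (32)
= 64

64


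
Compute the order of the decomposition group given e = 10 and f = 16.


|D_P| = e * f
= 10 * 16
= 160

160


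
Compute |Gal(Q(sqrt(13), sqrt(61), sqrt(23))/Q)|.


The 3 square roots of distinct primes are multiplicatively independent over Q,
so [K:Q] = 2^3 and Gal(K/Q) is isomorphic to (Z/2Z)^3.
|Gal| = 2^3 = 8

8


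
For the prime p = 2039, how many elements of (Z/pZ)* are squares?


For prime p, the number of non-zero quadratic residues is (p-1)/2.
= (2039-1)/2
= 1019

1019


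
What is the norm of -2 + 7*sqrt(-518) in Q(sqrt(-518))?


N(a + b*sqrt(d)) = a^2 - d*b^2
= (-2)^2 - (-518)*(7)^2
= 4 + 25382
= 25386

25386


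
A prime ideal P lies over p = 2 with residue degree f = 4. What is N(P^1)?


N(P^a) = p^(a*f)
= 2^(1*4)
= 2^4
= 16

16


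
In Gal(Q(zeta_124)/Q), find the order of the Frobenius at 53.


The Frobenius at p in Gal(Q(zeta_n)/Q) = (Z/nZ)* is the class of p, so its order is ord_124(53), the smallest k >= 1 with 53^k = 1 mod 124.
n = 124 = 2^2 * 31, phi(124) = 60; the order divides phi(n).
Divisors of 60: 1, 2, 3, 4, 5, 6, 10, 12, 15, 20, 30, 60
Repeated squaring mod 124: 53^1 = 53, 53^2 = 81, 53^4 = 113, 53^8 = 121, 53^16 = 9, 53^32 = 81
Test divisors in increasing order:
  k=1: 53^1 = 53 mod 124
  k=2: 53^2 = 81 mod 124
  k=3: 53^3 = 81 * 53 = 77 mod 124
  k=4: 53^4 = 113 mod 124
  k=5: 53^5 = 113 * 53 = 37 mod 124
  k=6: 53^6 = 113 * 81 = 101 mod 124
  k=10: 53^10 = 121 * 81 = 5 mod 124
  k=12: 53^12 = 121 * 113 = 33 mod 124
  k=15: 53^15 = 121 * 113 * 81 * 53 = 61 mod 124
  k=20: 53^20 = 9 * 113 = 25 mod 124
  k=30: 53^30 = 9 * 121 * 113 * 81 = 1 mod 124  <- first divisor giving 1
Order = 30

30


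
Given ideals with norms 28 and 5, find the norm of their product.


N(IJ) = N(I) * N(J)
= 28 * 5
= 140

140


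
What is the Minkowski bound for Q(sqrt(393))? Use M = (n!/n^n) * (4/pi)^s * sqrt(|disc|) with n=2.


d = 393, d mod 4 = 1, so disc(K) = d = 393; |disc(K)| = 393
Real quadratic field, so n = 2, s = r2 = 0, r1 = 2
M = (n!/n^n) * (4/pi)^s * sqrt(|disc(K)|) = (2!/2^2) * (4/pi)^0 * sqrt(393)
= 0.5 * 1.000000 * 19.824228
= 9.9121

9.9121


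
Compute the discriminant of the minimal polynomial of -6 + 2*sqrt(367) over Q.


The element -6 + 2*sqrt(367) has minimal polynomial:
x^2 + 12*x - 1432
Discriminant = (12)^2 - 4*(-1432)
= 144 + 5728
= 5872

5872


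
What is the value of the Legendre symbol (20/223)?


p = 223 is prime, so compute (20/223) with the reciprocity algorithm (Jacobi-symbol steps: pull out 2s via (2/n), flip via reciprocity, reduce):
  pull out 2: (2/223) = +1  (since 223 mod 8 = 7)
  pull out 2: (2/223) = +1  (since 223 mod 8 = 7)
  reciprocity: (5/223) -> +(223/5)
  reduce: (3/5)
  reciprocity: (3/5) -> +(5/3)
  reduce: (2/3)
  pull out 2: (2/3) = -1  (since 3 mod 8 = 3)
  (1/3) = 1
Product of signs = -1
(20/223) = -1

-1


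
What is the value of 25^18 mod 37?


p = 37 is prime and the exponent is (p-1)/2 = 18, so by Euler's criterion 25^18 = (25/37) = +1 or -1 mod 37.
Compute by square-and-multiply:
  18 = 16 + 2 (binary 10010)
  Repeated squaring mod 37: 25^1 = 25, 25^2 = 33, 25^4 = 16, 25^8 = 34, 25^16 = 9
  25^18 = 25^16 * 25^2 = 9 * 33 mod 37
    9 * 33 = 297 = 1 mod 37
  25^18 = 1 mod 37
Result 1: 25 is a quadratic residue mod 37.
25^18 mod 37 = 1

1


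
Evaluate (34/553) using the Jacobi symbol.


Compute (34/553) via quadratic reciprocity:
  pull out 2: (2/553) = +1  (since 553 mod 8 = 1)
  reciprocity: (17/553) -> +(553/17)
  reduce: (9/17)
  reciprocity: (9/17) -> +(17/9)
  reduce: (8/9)
  pull out 2: (2/9) = +1  (since 9 mod 8 = 1)
  pull out 2: (2/9) = +1  (since 9 mod 8 = 1)
  pull out 2: (2/9) = +1  (since 9 mod 8 = 1)
  (1/9) = 1
Product of signs = 1

1


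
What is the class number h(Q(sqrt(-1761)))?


K = Q(sqrt(-1761)). d mod 4 = 3, so D = disc(K) = 4d = -7044
h(K) equals the number of primitive reduced positive-definite forms (a, b, c) = a*x^2 + b*x*y + c*y^2 with b^2 - 4ac = D,
where reduced means |b| <= a <= c, with b >= 0 whenever |b| = a or a = c, and primitive means gcd(a, b, c) = 1.
Reduced forces 3a^2 <= |D| = 7044, so 1 <= a <= 48; b must have the parity of D, and c = (b^2 - D)/(4a) must be an integer >= a.
Enumerate a = 1..48, b in [-a, a]:
  a=1: (1, 0, 1761)  [1]
  a=2: (2, 2, 881)  [1]
  a=3: (3, 0, 587)  [1]
  a=4: none
  a=5: (5, -4, 353), (5, 4, 353)  [2]
  a=6: (6, 6, 295)  [1]
  a=7..9: none
  a=10: (10, -6, 177), (10, 6, 177)  [2]
  a=11..14: none
  a=15: (15, -6, 118), (15, 6, 118)  [2]
  a=16..18: none
  a=19: (19, -10, 94), (19, 10, 94)  [2]
  a=20..24: none
  a=25: (25, -16, 73), (25, 16, 73)  [2]
  a=26..29: none
  a=30: (30, -6, 59), (30, 6, 59)  [2]
  a=31..37: none
  a=38: (38, -10, 47), (38, 10, 47)  [2]
  a=39..40: none
  a=41: (41, -34, 50), (41, 34, 50)  [2]
  a=42..48: none
Total reduced forms: 1 + 1 + 1 + 2 + 1 + 2 + 2 + 2 + 2 + 2 + 2 + 2 = 20
h = 20

20
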